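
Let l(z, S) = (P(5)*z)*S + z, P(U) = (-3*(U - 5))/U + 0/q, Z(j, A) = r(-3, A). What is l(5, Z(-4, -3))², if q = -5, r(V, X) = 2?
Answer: 25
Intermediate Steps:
Z(j, A) = 2
P(U) = (15 - 3*U)/U (P(U) = (-3*(U - 5))/U + 0/(-5) = (-3*(-5 + U))/U + 0*(-⅕) = (15 - 3*U)/U + 0 = (15 - 3*U)/U)
l(z, S) = z (l(z, S) = ((-3 + 15/5)*z)*S + z = ((-3 + 15*(⅕))*z)*S + z = ((-3 + 3)*z)*S + z = (0*z)*S + z = 0*S + z = 0 + z = z)
l(5, Z(-4, -3))² = 5² = 25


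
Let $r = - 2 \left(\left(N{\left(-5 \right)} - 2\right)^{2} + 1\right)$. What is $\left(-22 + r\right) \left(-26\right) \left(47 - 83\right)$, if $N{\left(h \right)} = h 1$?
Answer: $-114192$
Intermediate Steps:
$N{\left(h \right)} = h$
$r = -100$ ($r = - 2 \left(\left(-5 - 2\right)^{2} + 1\right) = - 2 \left(\left(-7\right)^{2} + 1\right) = - 2 \left(49 + 1\right) = \left(-2\right) 50 = -100$)
$\left(-22 + r\right) \left(-26\right) \left(47 - 83\right) = \left(-22 - 100\right) \left(-26\right) \left(47 - 83\right) = \left(-122\right) \left(-26\right) \left(-36\right) = 3172 \left(-36\right) = -114192$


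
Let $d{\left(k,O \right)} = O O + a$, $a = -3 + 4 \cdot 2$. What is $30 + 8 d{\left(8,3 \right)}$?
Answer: $142$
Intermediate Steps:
$a = 5$ ($a = -3 + 8 = 5$)
$d{\left(k,O \right)} = 5 + O^{2}$ ($d{\left(k,O \right)} = O O + 5 = O^{2} + 5 = 5 + O^{2}$)
$30 + 8 d{\left(8,3 \right)} = 30 + 8 \left(5 + 3^{2}\right) = 30 + 8 \left(5 + 9\right) = 30 + 8 \cdot 14 = 30 + 112 = 142$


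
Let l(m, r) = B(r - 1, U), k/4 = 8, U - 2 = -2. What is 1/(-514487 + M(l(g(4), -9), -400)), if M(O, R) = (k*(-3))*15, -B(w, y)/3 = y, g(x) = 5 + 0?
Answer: -1/515927 ≈ -1.9383e-6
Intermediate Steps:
U = 0 (U = 2 - 2 = 0)
k = 32 (k = 4*8 = 32)
g(x) = 5
B(w, y) = -3*y
l(m, r) = 0 (l(m, r) = -3*0 = 0)
M(O, R) = -1440 (M(O, R) = (32*(-3))*15 = -96*15 = -1440)
1/(-514487 + M(l(g(4), -9), -400)) = 1/(-514487 - 1440) = 1/(-515927) = -1/515927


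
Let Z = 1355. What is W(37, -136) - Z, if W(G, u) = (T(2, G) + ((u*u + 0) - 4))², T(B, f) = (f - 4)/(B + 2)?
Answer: 5476126321/16 ≈ 3.4226e+8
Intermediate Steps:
T(B, f) = (-4 + f)/(2 + B)
W(G, u) = (-5 + u² + G/4)² (W(G, u) = ((-4 + G)/(2 + 2) + ((u*u + 0) - 4))² = ((-4 + G)/4 + ((u² + 0) - 4))² = ((-4 + G)/4 + (u² - 4))² = ((-1 + G/4) + (-4 + u²))² = (-5 + u² + G/4)²)
W(37, -136) - Z = (-20 + 37 + 4*(-136)²)²/16 - 1*1355 = (-20 + 37 + 4*18496)²/16 - 1355 = (-20 + 37 + 73984)²/16 - 1355 = (1/16)*74001² - 1355 = (1/16)*5476148001 - 1355 = 5476148001/16 - 1355 = 5476126321/16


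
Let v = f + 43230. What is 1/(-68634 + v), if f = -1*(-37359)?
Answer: 1/11955 ≈ 8.3647e-5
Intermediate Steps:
f = 37359
v = 80589 (v = 37359 + 43230 = 80589)
1/(-68634 + v) = 1/(-68634 + 80589) = 1/11955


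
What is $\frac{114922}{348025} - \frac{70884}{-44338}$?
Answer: $\frac{14882407868}{7715366225} \approx 1.9289$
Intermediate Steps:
$\frac{114922}{348025} - \frac{70884}{-44338} = 114922 \cdot \frac{1}{348025} - - \frac{35442}{22169} = \frac{114922}{348025} + \frac{35442}{22169} = \frac{14882407868}{7715366225}$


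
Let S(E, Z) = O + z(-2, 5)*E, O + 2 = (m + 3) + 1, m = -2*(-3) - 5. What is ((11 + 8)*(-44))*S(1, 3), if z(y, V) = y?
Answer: -836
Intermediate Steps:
m = 1 (m = 6 - 5 = 1)
O = 3 (O = -2 + ((1 + 3) + 1) = -2 + (4 + 1) = -2 + 5 = 3)
S(E, Z) = 3 - 2*E
((11 + 8)*(-44))*S(1, 3) = ((11 + 8)*(-44))*(3 - 2*1) = (19*(-44))*(3 - 2) = -836*1 = -836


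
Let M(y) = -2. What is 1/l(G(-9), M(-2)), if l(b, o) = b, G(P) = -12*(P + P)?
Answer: 1/216 ≈ 0.0046296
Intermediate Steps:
G(P) = -24*P
1/l(G(-9), M(-2)) = 1/(-24*(-9)) = 1/216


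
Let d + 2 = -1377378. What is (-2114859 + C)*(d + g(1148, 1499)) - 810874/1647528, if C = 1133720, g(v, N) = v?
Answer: 1112307843042320035/823764 ≈ 1.3503e+12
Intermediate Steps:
d = -1377380 (d = -2 - 1377378 = -1377380)
(-2114859 + C)*(d + g(1148, 1499)) - 810874/1647528 = (-2114859 + 1133720)*(-1377380 + 1148) - 810874/1647528 = -981139*(-1376232) - 810874*1/1647528 = 1350274888248 - 405437/823764 = 1112307843042320035/823764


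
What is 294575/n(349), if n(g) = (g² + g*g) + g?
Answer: 294575/243951 ≈ 1.2075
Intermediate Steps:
n(g) = g + 2*g² (n(g) = (g² + g²) + g = 2*g² + g = g + 2*g²)
294575/n(349) = 294575/((349*(1 + 2*349))) = 294575/((349*(1 + 698))) = 294575/((349*699)) = 294575/243951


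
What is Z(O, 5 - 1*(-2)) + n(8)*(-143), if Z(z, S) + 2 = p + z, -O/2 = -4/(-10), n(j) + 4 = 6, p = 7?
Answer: -1409/5 ≈ -281.80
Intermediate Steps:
n(j) = 2 (n(j) = -4 + 6 = 2)
O = -⅘ (O = -(-8)/(-10) = -(-8)*(-1)/10 = -2*⅖ = -⅘ ≈ -0.80000)
Z(z, S) = 5 + z (Z(z, S) = -2 + (7 + z) = 5 + z)
Z(O, 5 - 1*(-2)) + n(8)*(-143) = (5 - ⅘) + 2*(-143) = 21/5 - 286 = -1409/5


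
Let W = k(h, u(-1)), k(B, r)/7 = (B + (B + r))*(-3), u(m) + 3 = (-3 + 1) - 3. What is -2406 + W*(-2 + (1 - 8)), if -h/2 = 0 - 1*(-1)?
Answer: -4674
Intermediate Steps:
u(m) = -8 (u(m) = -3 + ((-3 + 1) - 3) = -3 + (-2 - 3) = -3 - 5 = -8)
h = -2 (h = -2*(0 - 1*(-1)) = -2*(0 + 1) = -2*1 = -2)
k(B, r) = -42*B - 21*r (k(B, r) = 7*((B + (B + r))*(-3)) = 7*((r + 2*B)*(-3)) = 7*(-6*B - 3*r) = -42*B - 21*r)
W = 252 (W = -42*(-2) - 21*(-8) = 84 + 168 = 252)
-2406 + W*(-2 + (1 - 8)) = -2406 + 252*(-2 + (1 - 8)) = -2406 + 252*(-2 - 7) = -2406 + 252*(-9) = -2406 - 2268 = -4674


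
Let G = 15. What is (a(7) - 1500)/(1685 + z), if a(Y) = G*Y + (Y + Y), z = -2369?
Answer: 1381/684 ≈ 2.0190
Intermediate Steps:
a(Y) = 17*Y (a(Y) = 15*Y + (Y + Y) = 15*Y + 2*Y = 17*Y)
(a(7) - 1500)/(1685 + z) = (17*7 - 1500)/(1685 - 2369) = (119 - 1500)/(-684) = -1381*(-1/684) = 1381/684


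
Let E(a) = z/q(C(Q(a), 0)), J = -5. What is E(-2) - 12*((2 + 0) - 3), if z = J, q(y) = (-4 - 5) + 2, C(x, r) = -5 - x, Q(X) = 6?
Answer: 89/7 ≈ 12.714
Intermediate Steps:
q(y) = -7 (q(y) = -9 + 2 = -7)
z = -5
E(a) = 5/7 (E(a) = -5/(-7) = -5*(-1/7) = 5/7)
E(-2) - 12*((2 + 0) - 3) = 5/7 - 12*((2 + 0) - 3) = 5/7 - 12*(2 - 3) = 5/7 - 12*(-1) = 5/7 + 12 = 89/7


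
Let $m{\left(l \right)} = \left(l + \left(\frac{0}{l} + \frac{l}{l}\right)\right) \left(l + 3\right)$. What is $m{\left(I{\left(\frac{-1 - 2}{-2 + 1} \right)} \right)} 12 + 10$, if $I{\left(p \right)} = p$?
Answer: $298$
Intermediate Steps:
$m{\left(l \right)} = \left(1 + l\right) \left(3 + l\right)$ ($m{\left(l \right)} = \left(l + \left(0 + 1\right)\right) \left(3 + l\right) = \left(l + 1\right) \left(3 + l\right) = \left(1 + l\right) \left(3 + l\right)$)
$m{\left(I{\left(\frac{-1 - 2}{-2 + 1} \right)} \right)} 12 + 10 = \left(3 + \left(\frac{-1 - 2}{-2 + 1}\right)^{2} + 4 \frac{-1 - 2}{-2 + 1}\right) 12 + 10 = \left(3 + \left(- \frac{3}{-1}\right)^{2} + 4 \left(- \frac{3}{-1}\right)\right) 12 + 10 = \left(3 + \left(\left(-3\right) \left(-1\right)\right)^{2} + 4 \left(\left(-3\right) \left(-1\right)\right)\right) 12 + 10 = \left(3 + 3^{2} + 4 \cdot 3\right) 12 + 10 = \left(3 + 9 + 12\right) 12 + 10 = 24 \cdot 12 + 10 = 288 + 10 = 298$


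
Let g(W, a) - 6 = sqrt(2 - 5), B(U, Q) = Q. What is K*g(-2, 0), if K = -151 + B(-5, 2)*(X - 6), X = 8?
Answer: -882 - 147*I*sqrt(3) ≈ -882.0 - 254.61*I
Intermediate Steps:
g(W, a) = 6 + I*sqrt(3) (g(W, a) = 6 + sqrt(2 - 5) = 6 + sqrt(-3) = 6 + I*sqrt(3))
K = -147 (K = -151 + 2*(8 - 6) = -151 + 2*2 = -151 + 4 = -147)
K*g(-2, 0) = -147*(6 + I*sqrt(3)) = -882 - 147*I*sqrt(3)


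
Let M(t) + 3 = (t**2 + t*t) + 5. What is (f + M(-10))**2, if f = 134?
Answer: 112896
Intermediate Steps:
M(t) = 2 + 2*t**2 (M(t) = -3 + ((t**2 + t*t) + 5) = -3 + ((t**2 + t**2) + 5) = -3 + (2*t**2 + 5) = -3 + (5 + 2*t**2) = 2 + 2*t**2)
(f + M(-10))**2 = (134 + (2 + 2*(-10)**2))**2 = (134 + (2 + 2*100))**2 = (134 + (2 + 200))**2 = (134 + 202)**2 = 336**2 = 112896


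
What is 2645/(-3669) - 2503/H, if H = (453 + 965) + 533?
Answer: -14343902/7158219 ≈ -2.0038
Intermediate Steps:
H = 1951 (H = 1418 + 533 = 1951)
2645/(-3669) - 2503/H = 2645/(-3669) - 2503/1951 = 2645*(-1/3669) - 2503*1/1951 = -2645/3669 - 2503/1951 = -14343902/7158219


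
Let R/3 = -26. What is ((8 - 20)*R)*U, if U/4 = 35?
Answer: 131040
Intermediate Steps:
U = 140 (U = 4*35 = 140)
R = -78 (R = 3*(-26) = -78)
((8 - 20)*R)*U = ((8 - 20)*(-78))*140 = -12*(-78)*140 = 936*140 = 131040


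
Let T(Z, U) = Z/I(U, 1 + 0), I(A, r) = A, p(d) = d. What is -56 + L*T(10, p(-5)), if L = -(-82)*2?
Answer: -384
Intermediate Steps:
T(Z, U) = Z/U
L = 164 (L = -1*(-164) = 164)
-56 + L*T(10, p(-5)) = -56 + 164*(10/(-5)) = -56 + 164*(10*(-1/5)) = -56 + 164*(-2) = -56 - 328 = -384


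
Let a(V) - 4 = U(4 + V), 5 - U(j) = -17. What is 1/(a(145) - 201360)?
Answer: -1/201334 ≈ -4.9669e-6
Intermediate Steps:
U(j) = 22 (U(j) = 5 - 1*(-17) = 5 + 17 = 22)
a(V) = 26 (a(V) = 4 + 22 = 26)
1/(a(145) - 201360) = 1/(26 - 201360) = 1/(-201334) = -1/201334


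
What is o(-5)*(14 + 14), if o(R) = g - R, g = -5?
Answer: 0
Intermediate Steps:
o(R) = -5 - R
o(-5)*(14 + 14) = (-5 - 1*(-5))*(14 + 14) = (-5 + 5)*28 = 0*28 = 0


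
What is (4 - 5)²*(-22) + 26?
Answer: 4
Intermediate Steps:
(4 - 5)²*(-22) + 26 = (-1)²*(-22) + 26 = 1*(-22) + 26 = -22 + 26 = 4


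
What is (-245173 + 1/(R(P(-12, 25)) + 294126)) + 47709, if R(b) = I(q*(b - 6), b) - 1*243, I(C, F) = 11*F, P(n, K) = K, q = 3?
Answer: -58085615311/294158 ≈ -1.9746e+5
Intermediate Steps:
R(b) = -243 + 11*b (R(b) = 11*b - 1*243 = 11*b - 243 = -243 + 11*b)
(-245173 + 1/(R(P(-12, 25)) + 294126)) + 47709 = (-245173 + 1/((-243 + 11*25) + 294126)) + 47709 = (-245173 + 1/((-243 + 275) + 294126)) + 47709 = (-245173 + 1/(32 + 294126)) + 47709 = (-245173 + 1/294158) + 47709 = -72119599333/294158 + 47709 = -58085615311/294158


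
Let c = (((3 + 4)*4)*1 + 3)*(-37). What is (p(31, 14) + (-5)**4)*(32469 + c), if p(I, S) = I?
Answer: 20547232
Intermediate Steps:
c = -1147 (c = ((7*4)*1 + 3)*(-37) = (28*1 + 3)*(-37) = (28 + 3)*(-37) = 31*(-37) = -1147)
(p(31, 14) + (-5)**4)*(32469 + c) = (31 + (-5)**4)*(32469 - 1147) = (31 + 625)*31322 = 656*31322 = 20547232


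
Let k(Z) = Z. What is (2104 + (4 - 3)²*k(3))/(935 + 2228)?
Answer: 2107/3163 ≈ 0.66614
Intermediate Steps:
(2104 + (4 - 3)²*k(3))/(935 + 2228) = (2104 + (4 - 3)²*3)/(935 + 2228) = (2104 + 1²*3)/3163 = (2104 + 1*3)*(1/3163) = (2104 + 3)*(1/3163) = 2107*(1/3163) = 2107/3163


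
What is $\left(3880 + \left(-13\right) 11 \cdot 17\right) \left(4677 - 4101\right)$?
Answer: $834624$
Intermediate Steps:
$\left(3880 + \left(-13\right) 11 \cdot 17\right) \left(4677 - 4101\right) = \left(3880 - 2431\right) 576 = 1449 \cdot 576 = 834624$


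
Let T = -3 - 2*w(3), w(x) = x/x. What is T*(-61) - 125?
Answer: 180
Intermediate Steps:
w(x) = 1
T = -5 (T = -3 - 2*1 = -3 - 2 = -5)
T*(-61) - 125 = -5*(-61) - 125 = 305 - 125 = 180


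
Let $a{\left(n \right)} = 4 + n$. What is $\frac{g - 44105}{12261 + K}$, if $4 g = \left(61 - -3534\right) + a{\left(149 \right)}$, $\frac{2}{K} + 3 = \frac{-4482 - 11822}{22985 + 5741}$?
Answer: $- \frac{2211971488}{628237175} \approx -3.5209$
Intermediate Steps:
$K = - \frac{28726}{51241}$ ($K = \frac{2}{-3 + \frac{-4482 - 11822}{22985 + 5741}} = \frac{2}{-3 - \frac{16304}{28726}} = \frac{2}{-3 - \frac{8152}{14363}} = \frac{2}{- \frac{51241}{14363}} = 2 \left(- \frac{14363}{51241}\right) = - \frac{28726}{51241} \approx -0.56061$)
$g = 937$ ($g = \frac{\left(61 - -3534\right) + \left(4 + 149\right)}{4} = \frac{\left(61 + 3534\right) + 153}{4} = \frac{3595 + 153}{4} = \frac{1}{4} \cdot 3748 = 937$)
$\frac{g - 44105}{12261 + K} = \frac{937 - 44105}{12261 - \frac{28726}{51241}} = - \frac{43168}{\frac{628237175}{51241}} = \left(-43168\right) \frac{51241}{628237175} = - \frac{2211971488}{628237175}$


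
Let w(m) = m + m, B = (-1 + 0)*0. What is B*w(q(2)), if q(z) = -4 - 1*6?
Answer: 0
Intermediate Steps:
B = 0 (B = -1*0 = 0)
q(z) = -10 (q(z) = -4 - 6 = -10)
w(m) = 2*m
B*w(q(2)) = 0*(2*(-10)) = 0*(-20) = 0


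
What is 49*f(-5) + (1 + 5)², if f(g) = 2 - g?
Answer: 379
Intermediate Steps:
49*f(-5) + (1 + 5)² = 49*(2 - 1*(-5)) + (1 + 5)² = 49*(2 + 5) + 6² = 49*7 + 36 = 343 + 36 = 379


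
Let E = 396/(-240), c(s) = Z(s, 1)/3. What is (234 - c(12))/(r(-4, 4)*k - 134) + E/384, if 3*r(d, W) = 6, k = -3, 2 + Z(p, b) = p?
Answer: -88807/53760 ≈ -1.6519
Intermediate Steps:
Z(p, b) = -2 + p
c(s) = -2/3 + s/3 (c(s) = (-2 + s)/3 = (-2 + s)*(1/3) = -2/3 + s/3)
r(d, W) = 2 (r(d, W) = (1/3)*6 = 2)
E = -33/20 (E = 396*(-1/240) = -33/20 ≈ -1.6500)
(234 - c(12))/(r(-4, 4)*k - 134) + E/384 = (234 - (-2/3 + (1/3)*12))/(2*(-3) - 134) - 33/20/384 = (234 - (-2/3 + 4))/(-6 - 134) - 33/20*1/384 = (234 - 1*10/3)/(-140) - 11/2560 = (234 - 10/3)*(-1/140) - 11/2560 = (692/3)*(-1/140) - 11/2560 = -173/105 - 11/2560 = -88807/53760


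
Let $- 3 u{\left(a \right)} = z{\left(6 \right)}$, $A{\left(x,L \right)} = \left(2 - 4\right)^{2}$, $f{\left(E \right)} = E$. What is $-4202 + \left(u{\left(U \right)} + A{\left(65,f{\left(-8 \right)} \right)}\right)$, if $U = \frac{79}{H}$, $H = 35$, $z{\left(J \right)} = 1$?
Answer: $- \frac{12595}{3} \approx -4198.3$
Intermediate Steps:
$A{\left(x,L \right)} = 4$ ($A{\left(x,L \right)} = \left(-2\right)^{2} = 4$)
$U = \frac{79}{35} \approx 2.2571$
$u{\left(a \right)} = - \frac{1}{3}$ ($u{\left(a \right)} = \left(- \frac{1}{3}\right) 1 = - \frac{1}{3}$)
$-4202 + \left(u{\left(U \right)} + A{\left(65,f{\left(-8 \right)} \right)}\right) = -4202 + \left(- \frac{1}{3} + 4\right) = -4202 + \frac{11}{3} = - \frac{12595}{3}$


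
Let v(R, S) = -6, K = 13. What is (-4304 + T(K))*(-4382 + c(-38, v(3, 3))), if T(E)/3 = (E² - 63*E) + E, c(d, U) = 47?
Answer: 26942025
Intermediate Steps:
T(E) = -186*E + 3*E² (T(E) = 3*((E² - 63*E) + E) = 3*(E² - 62*E) = -186*E + 3*E²)
(-4304 + T(K))*(-4382 + c(-38, v(3, 3))) = (-4304 + 3*13*(-62 + 13))*(-4382 + 47) = (-4304 + 3*13*(-49))*(-4335) = (-4304 - 1911)*(-4335) = -6215*(-4335) = 26942025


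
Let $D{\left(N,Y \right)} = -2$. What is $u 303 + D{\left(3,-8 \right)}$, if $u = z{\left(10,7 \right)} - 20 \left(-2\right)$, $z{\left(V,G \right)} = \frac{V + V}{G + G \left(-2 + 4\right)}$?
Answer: $\frac{86846}{7} \approx 12407.0$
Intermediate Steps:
$z{\left(V,G \right)} = \frac{2 V}{3 G}$ ($z{\left(V,G \right)} = \frac{2 V}{G + G 2} = \frac{2 V}{G + 2 G} = \frac{2 V}{3 G}$)
$u = \frac{860}{21}$ ($u = \frac{2}{3} \cdot 10 \cdot \frac{1}{7} - 20 \left(-2\right) = \frac{2}{3} \cdot 10 \cdot \frac{1}{7} - -40 = \frac{20}{21} + 40 = \frac{860}{21} \approx 40.952$)
$u 303 + D{\left(3,-8 \right)} = \frac{860}{21} \cdot 303 - 2 = \frac{86860}{7} - 2 = \frac{86846}{7}$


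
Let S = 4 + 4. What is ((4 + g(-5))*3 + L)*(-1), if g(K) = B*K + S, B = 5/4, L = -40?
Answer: 91/4 ≈ 22.750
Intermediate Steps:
B = 5/4 (B = 5*(1/4) = 5/4 ≈ 1.2500)
S = 8
g(K) = 8 + 5*K/4 (g(K) = 5*K/4 + 8 = 8 + 5*K/4)
((4 + g(-5))*3 + L)*(-1) = ((4 + (8 + (5/4)*(-5)))*3 - 40)*(-1) = ((4 + (8 - 25/4))*3 - 40)*(-1) = ((4 + 7/4)*3 - 40)*(-1) = ((23/4)*3 - 40)*(-1) = (69/4 - 40)*(-1) = -91/4*(-1) = 91/4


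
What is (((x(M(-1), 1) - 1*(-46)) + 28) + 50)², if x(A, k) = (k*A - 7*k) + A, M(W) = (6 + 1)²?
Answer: 46225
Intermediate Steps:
M(W) = 49 (M(W) = 7² = 49)
x(A, k) = A - 7*k + A*k (x(A, k) = (A*k - 7*k) + A = (-7*k + A*k) + A = A - 7*k + A*k)
(((x(M(-1), 1) - 1*(-46)) + 28) + 50)² = ((((49 - 7*1 + 49*1) - 1*(-46)) + 28) + 50)² = ((((49 - 7 + 49) + 46) + 28) + 50)² = (((91 + 46) + 28) + 50)² = ((137 + 28) + 50)² = (165 + 50)² = 215² = 46225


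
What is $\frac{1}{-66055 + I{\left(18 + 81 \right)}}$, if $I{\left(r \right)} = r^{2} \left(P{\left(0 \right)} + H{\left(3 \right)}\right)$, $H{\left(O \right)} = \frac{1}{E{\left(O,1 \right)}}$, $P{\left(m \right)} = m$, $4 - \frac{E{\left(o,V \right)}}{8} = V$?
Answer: $- \frac{8}{525173} \approx -1.5233 \cdot 10^{-5}$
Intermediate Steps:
$E{\left(o,V \right)} = 32 - 8 V$
$H{\left(O \right)} = \frac{1}{24}$ ($H{\left(O \right)} = \frac{1}{32 - 8} = \frac{1}{24}$)
$I{\left(r \right)} = \frac{r^{2}}{24}$ ($I{\left(r \right)} = r^{2} \left(0 + \frac{1}{24}\right) = r^{2} \cdot \frac{1}{24} = \frac{r^{2}}{24}$)
$\frac{1}{-66055 + I{\left(18 + 81 \right)}} = \frac{1}{-66055 + \frac{\left(18 + 81\right)^{2}}{24}} = \frac{1}{-66055 + \frac{99^{2}}{24}} = \frac{1}{-66055 + \frac{1}{24} \cdot 9801} = \frac{1}{-66055 + \frac{3267}{8}} = \frac{1}{- \frac{525173}{8}} = - \frac{8}{525173}$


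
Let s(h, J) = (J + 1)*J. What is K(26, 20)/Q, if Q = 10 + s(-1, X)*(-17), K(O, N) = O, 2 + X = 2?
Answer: 13/5 ≈ 2.6000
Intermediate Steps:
X = 0 (X = -2 + 2 = 0)
s(h, J) = J*(1 + J) (s(h, J) = (1 + J)*J = J*(1 + J))
Q = 10 (Q = 10 + (0*(1 + 0))*(-17) = 10 + (0*1)*(-17) = 10 + 0*(-17) = 10 + 0 = 10)
K(26, 20)/Q = 26/10 = 26*(⅒) = 13/5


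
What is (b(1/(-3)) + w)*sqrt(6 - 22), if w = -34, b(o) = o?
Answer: -412*I/3 ≈ -137.33*I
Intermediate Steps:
(b(1/(-3)) + w)*sqrt(6 - 22) = (1/(-3) - 34)*sqrt(6 - 22) = (-1/3 - 34)*sqrt(-16) = -412*I/3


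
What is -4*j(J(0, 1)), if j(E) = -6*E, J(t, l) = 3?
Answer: 72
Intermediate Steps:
-4*j(J(0, 1)) = -(-24)*3 = -4*(-18) = 72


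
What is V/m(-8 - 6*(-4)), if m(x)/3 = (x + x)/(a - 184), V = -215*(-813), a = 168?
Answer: -58265/2 ≈ -29133.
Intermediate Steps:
V = 174795
m(x) = -3*x/8 (m(x) = 3*((x + x)/(168 - 184)) = 3*((2*x)/(-16)) = 3*((2*x)*(-1/16)) = 3*(-x/8) = -3*x/8)
V/m(-8 - 6*(-4)) = 174795/((-3*(-8 - 6*(-4))/8)) = 174795/((-3*(-8 + 24)/8)) = 174795/((-3/8*16)) = 174795/(-6) = 174795*(-⅙) = -58265/2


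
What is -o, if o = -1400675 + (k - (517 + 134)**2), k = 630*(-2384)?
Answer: 3326396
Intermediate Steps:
k = -1501920
o = -3326396 (o = -1400675 + (-1501920 - (517 + 134)**2) = -1400675 + (-1501920 - 1*651**2) = -1400675 + (-1501920 - 1*423801) = -1400675 + (-1501920 - 423801) = -1400675 - 1925721 = -3326396)
-o = -1*(-3326396) = 3326396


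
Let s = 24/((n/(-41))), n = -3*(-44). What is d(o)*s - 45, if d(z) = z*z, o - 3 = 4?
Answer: -4513/11 ≈ -410.27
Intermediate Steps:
o = 7 (o = 3 + 4 = 7)
n = 132
d(z) = z²
s = -82/11 (s = 24/((132/(-41))) = 24/((132*(-1/41))) = 24/(-132/41) = 24*(-41/132) = -82/11 ≈ -7.4545)
d(o)*s - 45 = 7²*(-82/11) - 45 = 49*(-82/11) - 45 = -4018/11 - 45 = -4513/11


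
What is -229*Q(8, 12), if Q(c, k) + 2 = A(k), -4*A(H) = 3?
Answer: 2519/4 ≈ 629.75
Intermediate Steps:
A(H) = -3/4 (A(H) = -1/4*3 = -3/4)
Q(c, k) = -11/4 (Q(c, k) = -2 - 3/4 = -11/4)
-229*Q(8, 12) = -229*(-11/4) = 2519/4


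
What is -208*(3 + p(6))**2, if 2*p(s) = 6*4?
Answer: -46800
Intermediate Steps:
p(s) = 12 (p(s) = (6*4)/2 = (1/2)*24 = 12)
-208*(3 + p(6))**2 = -208*(3 + 12)**2 = -208*15**2 = -208*225 = -46800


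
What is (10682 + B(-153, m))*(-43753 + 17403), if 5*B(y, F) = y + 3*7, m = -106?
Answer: -280775060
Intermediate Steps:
B(y, F) = 21/5 + y/5 (B(y, F) = (y + 3*7)/5 = (y + 21)/5 = (21 + y)/5 = 21/5 + y/5)
(10682 + B(-153, m))*(-43753 + 17403) = (10682 + (21/5 + (⅕)*(-153)))*(-43753 + 17403) = (10682 + (21/5 - 153/5))*(-26350) = (10682 - 132/5)*(-26350) = (53278/5)*(-26350) = -280775060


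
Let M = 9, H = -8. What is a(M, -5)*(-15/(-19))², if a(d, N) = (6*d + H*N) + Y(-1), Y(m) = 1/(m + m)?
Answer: 42075/722 ≈ 58.276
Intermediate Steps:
Y(m) = 1/(2*m)
a(d, N) = -½ - 8*N + 6*d (a(d, N) = (6*d - 8*N) + (½)/(-1) = (-8*N + 6*d) + (½)*(-1) = (-8*N + 6*d) - ½ = -½ - 8*N + 6*d)
a(M, -5)*(-15/(-19))² = (-½ - 8*(-5) + 6*9)*(-15/(-19))² = (-½ + 40 + 54)*(-15*(-1/19))² = 187*(15/19)²/2 = (187/2)*(225/361) = 42075/722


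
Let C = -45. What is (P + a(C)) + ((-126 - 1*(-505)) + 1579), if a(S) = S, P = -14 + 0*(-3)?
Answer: 1899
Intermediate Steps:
P = -14 (P = -14 + 0 = -14)
(P + a(C)) + ((-126 - 1*(-505)) + 1579) = (-14 - 45) + ((-126 - 1*(-505)) + 1579) = -59 + ((-126 + 505) + 1579) = -59 + (379 + 1579) = -59 + 1958 = 1899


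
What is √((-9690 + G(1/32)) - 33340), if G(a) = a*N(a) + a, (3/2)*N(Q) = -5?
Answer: I*√24785322/24 ≈ 207.44*I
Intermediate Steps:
N(Q) = -10/3 (N(Q) = (⅔)*(-5) = -10/3)
G(a) = -7*a/3 (G(a) = a*(-10/3) + a = -10*a/3 + a = -7*a/3)
√((-9690 + G(1/32)) - 33340) = √((-9690 - 7/3/32) - 33340) = √((-9690 - 7/3*1/32) - 33340) = √((-9690 - 7/96) - 33340) = √(-930247/96 - 33340) = √(-4130887/96) = I*√24785322/24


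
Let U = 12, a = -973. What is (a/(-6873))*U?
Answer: 3892/2291 ≈ 1.6988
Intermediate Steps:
(a/(-6873))*U = -973/(-6873)*12 = -973*(-1/6873)*12 = (973/6873)*12 = 3892/2291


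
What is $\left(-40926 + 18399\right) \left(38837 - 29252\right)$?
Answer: $-215921295$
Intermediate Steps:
$\left(-40926 + 18399\right) \left(38837 - 29252\right) = \left(-22527\right) 9585 = -215921295$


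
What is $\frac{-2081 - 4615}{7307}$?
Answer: $- \frac{6696}{7307} \approx -0.91638$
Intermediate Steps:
$\frac{-2081 - 4615}{7307} = \left(-2081 - 4615\right) \frac{1}{7307} = \left(-6696\right) \frac{1}{7307} = - \frac{6696}{7307}$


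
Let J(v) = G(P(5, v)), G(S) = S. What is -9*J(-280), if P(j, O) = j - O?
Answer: -2565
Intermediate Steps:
J(v) = 5 - v
-9*J(-280) = -9*(5 - 1*(-280)) = -9*(5 + 280) = -9*285 = -2565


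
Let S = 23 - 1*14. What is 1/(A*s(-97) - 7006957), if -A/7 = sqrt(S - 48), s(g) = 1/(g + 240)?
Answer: -11021943361/77230283186962624 + 77*I*sqrt(39)/77230283186962624 ≈ -1.4272e-7 + 6.2264e-15*I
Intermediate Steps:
S = 9 (S = 23 - 14 = 9)
s(g) = 1/(240 + g)
A = -7*I*sqrt(39) (A = -7*sqrt(9 - 48) = -7*I*sqrt(39) ≈ -43.715*I)
1/(A*s(-97) - 7006957) = 1/((-7*I*sqrt(39))/(240 - 97) - 7006957) = 1/(-7*I*sqrt(39)/143 - 7006957) = 1/(-7006957 - 7*I*sqrt(39)/143)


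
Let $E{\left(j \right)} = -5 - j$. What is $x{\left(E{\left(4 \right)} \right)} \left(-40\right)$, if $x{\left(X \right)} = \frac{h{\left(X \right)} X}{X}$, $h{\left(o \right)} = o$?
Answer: $360$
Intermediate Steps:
$x{\left(X \right)} = X$ ($x{\left(X \right)} = \frac{X X}{X} = \frac{X^{2}}{X} = X$)
$x{\left(E{\left(4 \right)} \right)} \left(-40\right) = \left(-5 - 4\right) \left(-40\right) = \left(-9\right) \left(-40\right) = 360$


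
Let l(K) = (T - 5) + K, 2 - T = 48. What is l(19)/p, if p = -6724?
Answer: 8/1681 ≈ 0.0047591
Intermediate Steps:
T = -46 (T = 2 - 1*48 = 2 - 48 = -46)
l(K) = -51 + K (l(K) = (-46 - 5) + K = -51 + K)
l(19)/p = (-51 + 19)/(-6724) = -32*(-1/6724) = 8/1681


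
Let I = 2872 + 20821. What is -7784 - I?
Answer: -31477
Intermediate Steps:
I = 23693
-7784 - I = -7784 - 1*23693 = -7784 - 23693 = -31477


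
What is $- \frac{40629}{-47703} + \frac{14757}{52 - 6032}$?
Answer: $- \frac{153663917}{95087980} \approx -1.616$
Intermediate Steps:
$- \frac{40629}{-47703} + \frac{14757}{52 - 6032} = \left(-40629\right) \left(- \frac{1}{47703}\right) + \frac{14757}{52 - 6032} = \frac{13543}{15901} + \frac{14757}{-5980} = \frac{13543}{15901} + 14757 \left(- \frac{1}{5980}\right) = \frac{13543}{15901} - \frac{14757}{5980} = - \frac{153663917}{95087980}$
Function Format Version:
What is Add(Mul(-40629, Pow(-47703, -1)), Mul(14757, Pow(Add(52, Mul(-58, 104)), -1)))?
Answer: Rational(-153663917, 95087980) ≈ -1.6160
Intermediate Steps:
Add(Mul(-40629, Pow(-47703, -1)), Mul(14757, Pow(Add(52, Mul(-58, 104)), -1))) = Add(Mul(-40629, Rational(-1, 47703)), Mul(14757, Pow(Add(52, -6032), -1))) = Add(Rational(13543, 15901), Mul(14757, Pow(-5980, -1))) = Add(Rational(13543, 15901), Mul(14757, Rational(-1, 5980))) = Add(Rational(13543, 15901), Rational(-14757, 5980)) = Rational(-153663917, 95087980)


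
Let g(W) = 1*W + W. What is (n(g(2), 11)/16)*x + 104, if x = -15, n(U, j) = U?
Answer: 401/4 ≈ 100.25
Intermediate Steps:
g(W) = 2*W (g(W) = W + W = 2*W)
(n(g(2), 11)/16)*x + 104 = ((2*2)/16)*(-15) + 104 = (4*(1/16))*(-15) + 104 = (¼)*(-15) + 104 = -15/4 + 104 = 401/4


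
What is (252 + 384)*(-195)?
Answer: -124020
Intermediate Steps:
(252 + 384)*(-195) = 636*(-195) = -124020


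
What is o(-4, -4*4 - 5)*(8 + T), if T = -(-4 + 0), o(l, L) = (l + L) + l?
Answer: -348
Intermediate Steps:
o(l, L) = L + 2*l (o(l, L) = (L + l) + l = L + 2*l)
T = 4 (T = -1*(-4) = 4)
o(-4, -4*4 - 5)*(8 + T) = ((-4*4 - 5) + 2*(-4))*(8 + 4) = ((-16 - 5) - 8)*12 = (-21 - 8)*12 = -29*12 = -348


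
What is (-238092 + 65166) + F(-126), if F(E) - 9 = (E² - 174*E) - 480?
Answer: -135597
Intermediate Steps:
F(E) = -471 + E² - 174*E (F(E) = 9 + ((E² - 174*E) - 480) = 9 + (-480 + E² - 174*E) = -471 + E² - 174*E)
(-238092 + 65166) + F(-126) = (-238092 + 65166) + (-471 + (-126)² - 174*(-126)) = -172926 + (-471 + 15876 + 21924) = -172926 + 37329 = -135597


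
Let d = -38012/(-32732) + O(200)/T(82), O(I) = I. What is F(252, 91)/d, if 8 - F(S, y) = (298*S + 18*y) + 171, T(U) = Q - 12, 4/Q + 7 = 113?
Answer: 199471663867/40357449 ≈ 4942.6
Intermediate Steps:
Q = 2/53 (Q = 4/(-7 + 113) = 4/106 = 4*(1/106) = 2/53 ≈ 0.037736)
T(U) = -634/53 (T(U) = 2/53 - 12 = -634/53)
F(S, y) = -163 - 298*S - 18*y (F(S, y) = 8 - ((298*S + 18*y) + 171) = 8 - ((18*y + 298*S) + 171) = 8 - (171 + 18*y + 298*S) = 8 + (-171 - 298*S - 18*y) = -163 - 298*S - 18*y)
d = -40357449/2594011 (d = -38012/(-32732) + 200/(-634/53) = -38012*(-1/32732) + 200*(-53/634) = 9503/8183 - 5300/317 = -40357449/2594011 ≈ -15.558)
F(252, 91)/d = (-163 - 298*252 - 18*91)/(-40357449/2594011) = (-163 - 75096 - 1638)*(-2594011/40357449) = -76897*(-2594011/40357449) = 199471663867/40357449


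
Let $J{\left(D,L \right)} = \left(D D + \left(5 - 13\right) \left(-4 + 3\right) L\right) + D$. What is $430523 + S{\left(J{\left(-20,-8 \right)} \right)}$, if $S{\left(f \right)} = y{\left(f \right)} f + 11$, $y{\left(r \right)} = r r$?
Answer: $31985030$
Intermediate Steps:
$y{\left(r \right)} = r^{2}$
$J{\left(D,L \right)} = D + D^{2} + 8 L$ ($J{\left(D,L \right)} = \left(D^{2} + \left(-8\right) \left(-1\right) L\right) + D = \left(D^{2} + 8 L\right) + D = D + D^{2} + 8 L$)
$S{\left(f \right)} = 11 + f^{3}$ ($S{\left(f \right)} = f^{2} f + 11 = f^{3} + 11 = 11 + f^{3}$)
$430523 + S{\left(J{\left(-20,-8 \right)} \right)} = 430523 + \left(11 + \left(-20 + \left(-20\right)^{2} + 8 \left(-8\right)\right)^{3}\right) = 430523 + \left(11 + \left(-20 + 400 - 64\right)^{3}\right) = 430523 + \left(11 + 316^{3}\right) = 430523 + \left(11 + 31554496\right) = 430523 + 31554507 = 31985030$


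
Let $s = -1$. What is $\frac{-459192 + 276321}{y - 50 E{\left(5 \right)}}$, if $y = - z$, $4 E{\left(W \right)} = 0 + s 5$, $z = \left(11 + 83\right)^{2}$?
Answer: $\frac{121914}{5849} \approx 20.844$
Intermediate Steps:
$z = 8836$ ($z = 94^{2} = 8836$)
$E{\left(W \right)} = - \frac{5}{4}$ ($E{\left(W \right)} = \frac{0 - 5}{4} = \frac{1}{4} \left(-5\right) = - \frac{5}{4}$)
$y = -8836$ ($y = \left(-1\right) 8836 = -8836$)
$\frac{-459192 + 276321}{y - 50 E{\left(5 \right)}} = \frac{-459192 + 276321}{-8836 - - \frac{125}{2}} = - \frac{182871}{-8836 + \frac{125}{2}} = - \frac{182871}{- \frac{17547}{2}} = \left(-182871\right) \left(- \frac{2}{17547}\right) = \frac{121914}{5849}$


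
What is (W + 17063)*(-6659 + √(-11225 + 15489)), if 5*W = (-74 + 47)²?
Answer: -572966996/5 + 172088*√1066/5 ≈ -1.1347e+8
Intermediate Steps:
W = 729/5 (W = (-74 + 47)²/5 = (⅕)*(-27)² = (⅕)*729 = 729/5 ≈ 145.80)
(W + 17063)*(-6659 + √(-11225 + 15489)) = (729/5 + 17063)*(-6659 + √(-11225 + 15489)) = 86044*(-6659 + √4264)/5 = 86044*(-6659 + 2*√1066)/5 = -572966996/5 + 172088*√1066/5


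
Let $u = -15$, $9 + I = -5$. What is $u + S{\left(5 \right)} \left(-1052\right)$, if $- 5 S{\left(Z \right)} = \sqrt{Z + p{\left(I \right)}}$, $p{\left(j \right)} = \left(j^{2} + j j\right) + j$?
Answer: $-15 + \frac{1052 \sqrt{383}}{5} \approx 4102.6$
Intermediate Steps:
$I = -14$ ($I = -9 - 5 = -14$)
$p{\left(j \right)} = j + 2 j^{2}$ ($p{\left(j \right)} = \left(j^{2} + j^{2}\right) + j = 2 j^{2} + j = j + 2 j^{2}$)
$S{\left(Z \right)} = - \frac{\sqrt{378 + Z}}{5}$ ($S{\left(Z \right)} = - \frac{\sqrt{Z - 14 \left(1 + 2 \left(-14\right)\right)}}{5} = - \frac{\sqrt{Z - 14 \left(1 - 28\right)}}{5} = - \frac{\sqrt{Z - -378}}{5} = - \frac{\sqrt{Z + 378}}{5} = - \frac{\sqrt{378 + Z}}{5}$)
$u + S{\left(5 \right)} \left(-1052\right) = -15 + - \frac{\sqrt{378 + 5}}{5} \left(-1052\right) = -15 + - \frac{\sqrt{383}}{5} \left(-1052\right) = -15 + \frac{1052 \sqrt{383}}{5}$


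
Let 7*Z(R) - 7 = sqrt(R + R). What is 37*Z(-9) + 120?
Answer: 157 + 111*I*sqrt(2)/7 ≈ 157.0 + 22.425*I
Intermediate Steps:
Z(R) = 1 + sqrt(2)*sqrt(R)/7 (Z(R) = 1 + sqrt(R + R)/7 = 1 + sqrt(2*R)/7 = 1 + (sqrt(2)*sqrt(R))/7 = 1 + sqrt(2)*sqrt(R)/7)
37*Z(-9) + 120 = 37*(1 + sqrt(2)*sqrt(-9)/7) + 120 = 37*(1 + sqrt(2)*(3*I)/7) + 120 = 37*(1 + 3*I*sqrt(2)/7) + 120 = (37 + 111*I*sqrt(2)/7) + 120 = 157 + 111*I*sqrt(2)/7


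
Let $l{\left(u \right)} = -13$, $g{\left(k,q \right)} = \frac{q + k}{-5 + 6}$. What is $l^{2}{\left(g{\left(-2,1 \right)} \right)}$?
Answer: $169$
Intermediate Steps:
$g{\left(k,q \right)} = k + q$ ($g{\left(k,q \right)} = \frac{k + q}{1} = \left(k + q\right) 1 = k + q$)
$l^{2}{\left(g{\left(-2,1 \right)} \right)} = \left(-13\right)^{2} = 169$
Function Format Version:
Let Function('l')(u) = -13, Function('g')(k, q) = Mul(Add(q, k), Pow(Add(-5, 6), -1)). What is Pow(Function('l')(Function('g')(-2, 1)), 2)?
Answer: 169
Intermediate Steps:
Function('g')(k, q) = Add(k, q) (Function('g')(k, q) = Mul(Add(k, q), Pow(1, -1)) = Mul(Add(k, q), 1) = Add(k, q))
Pow(Function('l')(Function('g')(-2, 1)), 2) = Pow(-13, 2) = 169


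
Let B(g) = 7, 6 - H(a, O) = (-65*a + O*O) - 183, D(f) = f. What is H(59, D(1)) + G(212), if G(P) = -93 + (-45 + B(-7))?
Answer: 3892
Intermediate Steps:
H(a, O) = 189 - O**2 + 65*a (H(a, O) = 6 - ((-65*a + O*O) - 183) = 6 - ((-65*a + O**2) - 183) = 6 - ((O**2 - 65*a) - 183) = 6 - (-183 + O**2 - 65*a) = 6 + (183 - O**2 + 65*a) = 189 - O**2 + 65*a)
G(P) = -131 (G(P) = -93 + (-45 + 7) = -93 - 38 = -131)
H(59, D(1)) + G(212) = (189 - 1*1**2 + 65*59) - 131 = (189 - 1*1 + 3835) - 131 = (189 - 1 + 3835) - 131 = 4023 - 131 = 3892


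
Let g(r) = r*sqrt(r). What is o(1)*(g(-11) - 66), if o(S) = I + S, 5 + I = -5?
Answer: 594 + 99*I*sqrt(11) ≈ 594.0 + 328.35*I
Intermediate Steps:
I = -10 (I = -5 - 5 = -10)
g(r) = r**(3/2)
o(S) = -10 + S
o(1)*(g(-11) - 66) = (-10 + 1)*((-11)**(3/2) - 66) = -9*(-11*I*sqrt(11) - 66) = -9*(-66 - 11*I*sqrt(11)) = 594 + 99*I*sqrt(11)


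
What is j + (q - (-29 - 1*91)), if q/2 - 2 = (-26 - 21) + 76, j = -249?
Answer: -67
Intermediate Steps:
q = 62 (q = 4 + 2*((-26 - 21) + 76) = 4 + 2*(-47 + 76) = 4 + 2*29 = 4 + 58 = 62)
j + (q - (-29 - 1*91)) = -249 + (62 - (-29 - 1*91)) = -249 + (62 - (-29 - 91)) = -249 + (62 - 1*(-120)) = -249 + (62 + 120) = -249 + 182 = -67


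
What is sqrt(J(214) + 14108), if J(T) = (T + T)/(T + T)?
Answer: sqrt(14109) ≈ 118.78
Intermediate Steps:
J(T) = 1 (J(T) = (2*T)/((2*T)) = (2*T)*(1/(2*T)) = 1)
sqrt(J(214) + 14108) = sqrt(1 + 14108) = sqrt(14109)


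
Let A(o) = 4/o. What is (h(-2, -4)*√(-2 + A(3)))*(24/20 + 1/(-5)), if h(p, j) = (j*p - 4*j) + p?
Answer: 22*I*√6/3 ≈ 17.963*I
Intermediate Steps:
h(p, j) = p - 4*j + j*p (h(p, j) = (-4*j + j*p) + p = p - 4*j + j*p)
(h(-2, -4)*√(-2 + A(3)))*(24/20 + 1/(-5)) = ((-2 - 4*(-4) - 4*(-2))*√(-2 + 4/3))*(24/20 + 1/(-5)) = ((-2 + 16 + 8)*√(-2 + 4*(⅓)))*(24*(1/20) + 1*(-⅕)) = (22*√(-2 + 4/3))*(6/5 - ⅕) = (22*√(-⅔))*1 = (22*(I*√6/3))*1 = (22*I*√6/3)*1 = 22*I*√6/3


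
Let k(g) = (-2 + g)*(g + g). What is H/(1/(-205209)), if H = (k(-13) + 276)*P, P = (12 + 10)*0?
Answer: 0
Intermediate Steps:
k(g) = 2*g*(-2 + g) (k(g) = (-2 + g)*(2*g) = 2*g*(-2 + g))
P = 0 (P = 22*0 = 0)
H = 0 (H = (2*(-13)*(-2 - 13) + 276)*0 = (2*(-13)*(-15) + 276)*0 = (390 + 276)*0 = 666*0 = 0)
H/(1/(-205209)) = 0/(1/(-205209)) = 0/(-1/205209) = 0*(-205209) = 0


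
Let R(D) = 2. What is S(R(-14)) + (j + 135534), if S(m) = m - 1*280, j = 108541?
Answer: 243797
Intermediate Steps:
S(m) = -280 + m (S(m) = m - 280 = -280 + m)
S(R(-14)) + (j + 135534) = (-280 + 2) + (108541 + 135534) = -278 + 244075 = 243797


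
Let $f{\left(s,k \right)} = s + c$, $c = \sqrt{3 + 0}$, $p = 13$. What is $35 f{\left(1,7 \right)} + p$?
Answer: $48 + 35 \sqrt{3} \approx 108.62$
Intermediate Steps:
$c = \sqrt{3} \approx 1.732$
$f{\left(s,k \right)} = s + \sqrt{3}$
$35 f{\left(1,7 \right)} + p = 35 \left(1 + \sqrt{3}\right) + 13 = \left(35 + 35 \sqrt{3}\right) + 13 = 48 + 35 \sqrt{3}$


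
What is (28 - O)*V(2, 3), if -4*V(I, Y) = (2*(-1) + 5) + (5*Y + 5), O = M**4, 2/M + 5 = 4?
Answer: -69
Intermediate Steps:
M = -2 (M = 2/(-5 + 4) = 2/(-1) = 2*(-1) = -2)
O = 16 (O = (-2)**4 = 16)
V(I, Y) = -2 - 5*Y/4 (V(I, Y) = -((2*(-1) + 5) + (5*Y + 5))/4 = -((-2 + 5) + (5 + 5*Y))/4 = -(3 + (5 + 5*Y))/4 = -(8 + 5*Y)/4 = -2 - 5*Y/4)
(28 - O)*V(2, 3) = (28 - 1*16)*(-2 - 5/4*3) = (28 - 16)*(-2 - 15/4) = 12*(-23/4) = -69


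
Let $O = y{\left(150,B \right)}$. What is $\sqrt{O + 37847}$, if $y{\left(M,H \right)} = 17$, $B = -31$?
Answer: $2 \sqrt{9466} \approx 194.59$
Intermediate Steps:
$O = 17$
$\sqrt{O + 37847} = \sqrt{17 + 37847} = \sqrt{37864} = 2 \sqrt{9466}$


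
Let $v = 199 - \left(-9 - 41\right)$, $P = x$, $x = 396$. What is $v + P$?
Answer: $645$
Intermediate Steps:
$P = 396$
$v = 249$ ($v = 199 - -50 = 199 + 50 = 249$)
$v + P = 249 + 396 = 645$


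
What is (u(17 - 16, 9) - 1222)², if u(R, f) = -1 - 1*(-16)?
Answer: 1456849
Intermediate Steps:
u(R, f) = 15 (u(R, f) = -1 + 16 = 15)
(u(17 - 16, 9) - 1222)² = (15 - 1222)² = (-1207)² = 1456849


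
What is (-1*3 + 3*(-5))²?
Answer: 324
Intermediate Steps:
(-1*3 + 3*(-5))² = (-3 - 15)² = (-18)² = 324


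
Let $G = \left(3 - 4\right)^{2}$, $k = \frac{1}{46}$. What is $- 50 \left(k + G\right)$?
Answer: $- \frac{1175}{23} \approx -51.087$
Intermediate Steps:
$k = \frac{1}{46} \approx 0.021739$
$G = 1$ ($G = \left(-1\right)^{2} = 1$)
$- 50 \left(k + G\right) = - 50 \left(\frac{1}{46} + 1\right) = \left(-50\right) \frac{47}{46} = - \frac{1175}{23}$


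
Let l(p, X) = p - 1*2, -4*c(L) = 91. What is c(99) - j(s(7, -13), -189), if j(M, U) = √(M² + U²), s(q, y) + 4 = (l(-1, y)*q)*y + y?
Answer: -91/4 - √101257 ≈ -340.96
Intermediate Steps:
c(L) = -91/4 (c(L) = -¼*91 = -91/4)
l(p, X) = -2 + p (l(p, X) = p - 2 = -2 + p)
s(q, y) = -4 + y - 3*q*y (s(q, y) = -4 + (((-2 - 1)*q)*y + y) = -4 + ((-3*q)*y + y) = -4 + (-3*q*y + y) = -4 + (y - 3*q*y) = -4 + y - 3*q*y)
c(99) - j(s(7, -13), -189) = -91/4 - √((-4 - 13 - 3*7*(-13))² + (-189)²) = -91/4 - √((-4 - 13 + 273)² + 35721) = -91/4 - √(256² + 35721) = -91/4 - √(65536 + 35721) = -91/4 - √101257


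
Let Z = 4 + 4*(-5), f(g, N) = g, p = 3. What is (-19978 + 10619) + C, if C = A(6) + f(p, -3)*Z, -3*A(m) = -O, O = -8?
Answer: -28229/3 ≈ -9409.7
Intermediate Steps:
A(m) = -8/3 (A(m) = -(-1)*(-8)/3 = -1/3*8 = -8/3)
Z = -16 (Z = 4 - 20 = -16)
C = -152/3 (C = -8/3 + 3*(-16) = -8/3 - 48 = -152/3 ≈ -50.667)
(-19978 + 10619) + C = (-19978 + 10619) - 152/3 = -9359 - 152/3 = -28229/3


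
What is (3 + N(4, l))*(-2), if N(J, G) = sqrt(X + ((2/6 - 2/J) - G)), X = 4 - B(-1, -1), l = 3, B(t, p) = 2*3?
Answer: -6 - I*sqrt(186)/3 ≈ -6.0 - 4.5461*I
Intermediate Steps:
B(t, p) = 6
X = -2 (X = 4 - 1*6 = 4 - 6 = -2)
N(J, G) = sqrt(-5/3 - G - 2/J) (N(J, G) = sqrt(-2 + ((2/6 - 2/J) - G)) = sqrt(-2 + ((2*(1/6) - 2/J) - G)) = sqrt(-2 + ((1/3 - 2/J) - G)) = sqrt(-2 + (1/3 - G - 2/J)) = sqrt(-5/3 - G - 2/J))
(3 + N(4, l))*(-2) = (3 + sqrt(-15 - 18/4 - 9*3)/3)*(-2) = (3 + sqrt(-15 - 18*1/4 - 27)/3)*(-2) = (3 + sqrt(-15 - 9/2 - 27)/3)*(-2) = (3 + sqrt(-93/2)/3)*(-2) = (3 + (I*sqrt(186)/2)/3)*(-2) = (3 + I*sqrt(186)/6)*(-2) = -6 - I*sqrt(186)/3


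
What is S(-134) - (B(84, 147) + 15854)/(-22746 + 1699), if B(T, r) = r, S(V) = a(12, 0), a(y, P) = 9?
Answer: 205424/21047 ≈ 9.7603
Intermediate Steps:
S(V) = 9
S(-134) - (B(84, 147) + 15854)/(-22746 + 1699) = 9 - (147 + 15854)/(-22746 + 1699) = 9 - 16001/(-21047) = 9 - 16001*(-1)/21047 = 9 - 1*(-16001/21047) = 9 + 16001/21047 = 205424/21047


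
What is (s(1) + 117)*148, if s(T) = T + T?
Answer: 17612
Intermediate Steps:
s(T) = 2*T
(s(1) + 117)*148 = (2*1 + 117)*148 = (2 + 117)*148 = 119*148 = 17612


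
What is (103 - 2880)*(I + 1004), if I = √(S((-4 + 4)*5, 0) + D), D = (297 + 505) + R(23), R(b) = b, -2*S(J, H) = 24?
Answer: -2788108 - 2777*√813 ≈ -2.8673e+6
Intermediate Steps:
S(J, H) = -12 (S(J, H) = -½*24 = -12)
D = 825 (D = (297 + 505) + 23 = 802 + 23 = 825)
I = √813 (I = √(-12 + 825) = √813 ≈ 28.513)
(103 - 2880)*(I + 1004) = (103 - 2880)*(√813 + 1004) = -2777*(1004 + √813) = -2788108 - 2777*√813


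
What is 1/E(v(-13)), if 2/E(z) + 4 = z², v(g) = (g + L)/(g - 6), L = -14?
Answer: -715/722 ≈ -0.99030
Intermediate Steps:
v(g) = (-14 + g)/(-6 + g) (v(g) = (g - 14)/(g - 6) = (-14 + g)/(-6 + g))
E(z) = 2/(-4 + z²)
1/E(v(-13)) = 1/(2/(-4 + ((-14 - 13)/(-6 - 13))²)) = 1/(2/(-4 + (-27/(-19))²)) = 1/(2/(-4 + (-1/19*(-27))²)) = 1/(2/(-4 + (27/19)²)) = 1/(2/(-4 + 729/361)) = 1/(2/(-715/361)) = 1/(2*(-361/715)) = 1/(-722/715) = -715/722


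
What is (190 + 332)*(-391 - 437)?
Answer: -432216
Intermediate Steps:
(190 + 332)*(-391 - 437) = 522*(-828) = -432216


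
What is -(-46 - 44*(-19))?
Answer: -790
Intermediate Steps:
-(-46 - 44*(-19)) = -(-46 + 836) = -1*790 = -790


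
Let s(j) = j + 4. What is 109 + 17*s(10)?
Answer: 347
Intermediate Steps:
s(j) = 4 + j
109 + 17*s(10) = 109 + 17*(4 + 10) = 109 + 17*14 = 109 + 238 = 347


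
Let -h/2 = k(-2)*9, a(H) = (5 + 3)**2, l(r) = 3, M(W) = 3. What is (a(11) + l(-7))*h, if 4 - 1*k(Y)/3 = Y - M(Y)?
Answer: -32562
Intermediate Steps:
k(Y) = 21 - 3*Y (k(Y) = 12 - 3*(Y - 1*3) = 12 - 3*(Y - 3) = 12 - 3*(-3 + Y) = 12 + (9 - 3*Y) = 21 - 3*Y)
a(H) = 64 (a(H) = 8**2 = 64)
h = -486 (h = -2*(21 - 3*(-2))*9 = -2*(21 + 6)*9 = -54*9 = -2*243 = -486)
(a(11) + l(-7))*h = (64 + 3)*(-486) = 67*(-486) = -32562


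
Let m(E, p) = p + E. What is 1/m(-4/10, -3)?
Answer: -5/17 ≈ -0.29412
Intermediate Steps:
m(E, p) = E + p
1/m(-4/10, -3) = 1/(-4/10 - 3) = 1/(-4*1/10 - 3) = 1/(-2/5 - 3) = 1/(-17/5) = -5/17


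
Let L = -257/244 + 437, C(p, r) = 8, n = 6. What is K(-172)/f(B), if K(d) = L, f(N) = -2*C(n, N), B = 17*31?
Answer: -106371/3904 ≈ -27.247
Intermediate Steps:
B = 527
f(N) = -16 (f(N) = -2*8 = -16)
L = 106371/244 (L = -257*1/244 + 437 = -257/244 + 437 = 106371/244 ≈ 435.95)
K(d) = 106371/244
K(-172)/f(B) = (106371/244)/(-16) = (106371/244)*(-1/16) = -106371/3904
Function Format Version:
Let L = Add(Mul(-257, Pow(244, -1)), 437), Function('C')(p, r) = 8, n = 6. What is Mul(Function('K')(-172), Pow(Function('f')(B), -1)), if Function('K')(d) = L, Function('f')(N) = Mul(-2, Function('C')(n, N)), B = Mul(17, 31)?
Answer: Rational(-106371, 3904) ≈ -27.247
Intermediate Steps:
B = 527
Function('f')(N) = -16 (Function('f')(N) = Mul(-2, 8) = -16)
L = Rational(106371, 244) (L = Add(Mul(-257, Rational(1, 244)), 437) = Add(Rational(-257, 244), 437) = Rational(106371, 244) ≈ 435.95)
Function('K')(d) = Rational(106371, 244)
Mul(Function('K')(-172), Pow(Function('f')(B), -1)) = Mul(Rational(106371, 244), Pow(-16, -1)) = Mul(Rational(106371, 244), Rational(-1, 16)) = Rational(-106371, 3904)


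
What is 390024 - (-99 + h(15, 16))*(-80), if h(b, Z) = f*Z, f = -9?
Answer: 370584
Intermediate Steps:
h(b, Z) = -9*Z
390024 - (-99 + h(15, 16))*(-80) = 390024 - (-99 - 9*16)*(-80) = 390024 - (-99 - 144)*(-80) = 390024 - (-243)*(-80) = 390024 - 1*19440 = 390024 - 19440 = 370584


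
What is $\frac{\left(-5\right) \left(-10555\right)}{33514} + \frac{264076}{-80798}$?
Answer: $- \frac{2293064307}{1353932086} \approx -1.6936$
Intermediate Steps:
$\frac{\left(-5\right) \left(-10555\right)}{33514} + \frac{264076}{-80798} = 52775 \cdot \frac{1}{33514} + 264076 \left(- \frac{1}{80798}\right) = \frac{52775}{33514} - \frac{132038}{40399} = - \frac{2293064307}{1353932086}$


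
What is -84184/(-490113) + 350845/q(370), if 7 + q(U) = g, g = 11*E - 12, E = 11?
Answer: 57320760751/16663842 ≈ 3439.8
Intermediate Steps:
g = 109 (g = 11*11 - 12 = 121 - 12 = 109)
q(U) = 102 (q(U) = -7 + 109 = 102)
-84184/(-490113) + 350845/q(370) = -84184/(-490113) + 350845/102 = -84184*(-1/490113) + 350845*(1/102) = 84184/490113 + 350845/102 = 57320760751/16663842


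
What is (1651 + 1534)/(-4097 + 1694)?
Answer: -3185/2403 ≈ -1.3254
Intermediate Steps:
(1651 + 1534)/(-4097 + 1694) = 3185/(-2403) = 3185*(-1/2403) = -3185/2403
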